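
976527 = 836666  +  139861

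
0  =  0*68393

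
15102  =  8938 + 6164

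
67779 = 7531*9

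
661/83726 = 661/83726 = 0.01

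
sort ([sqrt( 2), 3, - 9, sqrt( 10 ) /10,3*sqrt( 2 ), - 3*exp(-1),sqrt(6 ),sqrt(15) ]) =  [ - 9, - 3 *exp ( - 1 ), sqrt( 10)/10 , sqrt(2 ) , sqrt( 6 ),3, sqrt( 15),3*sqrt (2 )]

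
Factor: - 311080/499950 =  - 28/45 =-2^2*3^(-2)*5^( - 1 )*7^1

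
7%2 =1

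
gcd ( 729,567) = 81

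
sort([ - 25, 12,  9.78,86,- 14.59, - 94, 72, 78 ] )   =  [ - 94  , - 25,-14.59,9.78, 12,72 , 78,86] 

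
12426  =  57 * 218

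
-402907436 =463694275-866601711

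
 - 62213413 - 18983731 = - 81197144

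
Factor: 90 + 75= 165 = 3^1*5^1* 11^1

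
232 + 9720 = 9952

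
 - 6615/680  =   - 10 + 37/136   =  -9.73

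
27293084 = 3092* 8827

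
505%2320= 505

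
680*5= 3400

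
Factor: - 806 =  - 2^1*13^1*31^1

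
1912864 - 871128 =1041736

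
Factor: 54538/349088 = 27269/174544 = 2^(-4 )*11^1*37^1*67^1*10909^( - 1)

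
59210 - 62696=  -  3486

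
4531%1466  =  133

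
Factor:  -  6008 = -2^3*751^1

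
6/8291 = 6/8291 = 0.00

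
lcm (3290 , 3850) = 180950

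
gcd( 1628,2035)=407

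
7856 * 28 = 219968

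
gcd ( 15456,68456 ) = 8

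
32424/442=73 + 79/221 = 73.36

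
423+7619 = 8042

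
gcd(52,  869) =1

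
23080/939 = 24 + 544/939 = 24.58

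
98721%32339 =1704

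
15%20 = 15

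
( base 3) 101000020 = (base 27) A06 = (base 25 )BGL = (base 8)16200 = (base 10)7296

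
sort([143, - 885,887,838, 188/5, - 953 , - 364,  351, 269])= [ - 953  ,  -  885, - 364,188/5, 143,269, 351, 838, 887]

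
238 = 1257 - 1019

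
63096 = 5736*11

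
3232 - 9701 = -6469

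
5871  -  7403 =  - 1532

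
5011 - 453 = 4558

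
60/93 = 20/31 = 0.65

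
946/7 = 946/7 = 135.14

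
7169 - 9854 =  - 2685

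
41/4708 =41/4708 = 0.01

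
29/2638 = 29/2638 = 0.01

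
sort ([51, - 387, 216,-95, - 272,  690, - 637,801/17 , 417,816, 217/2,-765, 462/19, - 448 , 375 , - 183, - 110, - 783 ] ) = [ - 783, - 765 , - 637, - 448, - 387, - 272, - 183, - 110,  -  95,  462/19,801/17, 51, 217/2,  216,  375, 417,  690  ,  816] 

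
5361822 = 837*6406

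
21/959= 3/137 = 0.02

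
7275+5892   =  13167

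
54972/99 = 6108/11 = 555.27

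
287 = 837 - 550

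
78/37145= 78/37145 = 0.00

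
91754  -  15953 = 75801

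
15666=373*42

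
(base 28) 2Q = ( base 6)214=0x52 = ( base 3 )10001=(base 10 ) 82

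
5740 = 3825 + 1915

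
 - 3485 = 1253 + -4738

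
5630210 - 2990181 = 2640029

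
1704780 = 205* 8316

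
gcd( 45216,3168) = 288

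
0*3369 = 0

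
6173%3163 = 3010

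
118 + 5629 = 5747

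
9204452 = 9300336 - 95884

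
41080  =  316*130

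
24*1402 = 33648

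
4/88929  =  4/88929 = 0.00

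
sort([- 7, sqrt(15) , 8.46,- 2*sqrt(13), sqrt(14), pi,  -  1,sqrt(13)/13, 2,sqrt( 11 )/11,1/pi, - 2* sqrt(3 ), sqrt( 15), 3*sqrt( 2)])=[ - 2*sqrt( 13), - 7, - 2*sqrt (3 ), - 1,sqrt(13)/13, sqrt(11 ) /11, 1/pi, 2,pi, sqrt(14), sqrt( 15 ),sqrt(15) , 3*sqrt(2), 8.46]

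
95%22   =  7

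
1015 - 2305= - 1290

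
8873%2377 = 1742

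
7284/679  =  7284/679= 10.73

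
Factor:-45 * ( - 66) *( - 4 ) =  - 11880 = - 2^3 * 3^3*5^1 * 11^1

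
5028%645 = 513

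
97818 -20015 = 77803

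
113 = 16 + 97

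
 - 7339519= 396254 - 7735773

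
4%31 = 4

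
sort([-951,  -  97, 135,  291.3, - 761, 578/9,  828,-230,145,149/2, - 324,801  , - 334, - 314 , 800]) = [ - 951, - 761, - 334, - 324,-314,-230, - 97,578/9,149/2, 135,145,291.3, 800,801,828] 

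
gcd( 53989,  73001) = 1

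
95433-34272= 61161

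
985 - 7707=- 6722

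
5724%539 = 334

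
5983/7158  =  5983/7158 =0.84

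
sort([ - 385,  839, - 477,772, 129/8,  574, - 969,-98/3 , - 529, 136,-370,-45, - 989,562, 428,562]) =[  -  989, - 969,  -  529, - 477, - 385,-370, - 45,-98/3,129/8, 136, 428,562, 562,  574, 772, 839]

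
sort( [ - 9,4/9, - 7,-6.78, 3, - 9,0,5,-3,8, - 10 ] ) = [-10,-9, - 9, - 7, - 6.78, - 3,0,4/9,3,5,  8]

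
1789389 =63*28403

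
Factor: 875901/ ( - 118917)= -291967/39639 = -3^( - 1 )*13^1*37^1 * 73^( - 1)*181^ ( - 1)*607^1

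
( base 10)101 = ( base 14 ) 73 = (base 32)35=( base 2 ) 1100101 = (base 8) 145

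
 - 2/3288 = - 1+1643/1644 = -0.00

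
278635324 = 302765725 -24130401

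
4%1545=4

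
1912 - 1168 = 744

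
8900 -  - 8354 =17254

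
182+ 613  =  795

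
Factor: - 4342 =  -2^1*13^1*167^1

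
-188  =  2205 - 2393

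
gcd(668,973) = 1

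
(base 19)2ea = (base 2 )1111100110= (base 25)1en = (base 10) 998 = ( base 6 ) 4342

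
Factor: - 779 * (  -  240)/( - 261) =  - 62320/87 = - 2^4*3^( - 1) * 5^1 *19^1*29^ ( - 1)*41^1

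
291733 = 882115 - 590382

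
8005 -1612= 6393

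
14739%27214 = 14739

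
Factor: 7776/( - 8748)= -2^3*3^(-2 ) = -8/9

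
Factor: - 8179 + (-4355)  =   - 12534 = - 2^1*3^1 * 2089^1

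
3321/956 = 3321/956 =3.47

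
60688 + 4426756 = 4487444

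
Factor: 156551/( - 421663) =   -  11^( -1)*89^1*1759^1*38333^( - 1)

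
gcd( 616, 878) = 2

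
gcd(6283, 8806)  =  1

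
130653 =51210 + 79443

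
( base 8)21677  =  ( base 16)23BF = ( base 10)9151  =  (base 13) 421c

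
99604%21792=12436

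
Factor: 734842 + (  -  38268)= 2^1*348287^1 = 696574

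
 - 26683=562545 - 589228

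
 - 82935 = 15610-98545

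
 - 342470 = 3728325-4070795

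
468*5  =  2340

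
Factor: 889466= 2^1*19^1*  89^1*263^1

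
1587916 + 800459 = 2388375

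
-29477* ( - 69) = 2033913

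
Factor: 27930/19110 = 19/13 = 13^( - 1)*19^1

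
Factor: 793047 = 3^1*264349^1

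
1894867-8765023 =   -  6870156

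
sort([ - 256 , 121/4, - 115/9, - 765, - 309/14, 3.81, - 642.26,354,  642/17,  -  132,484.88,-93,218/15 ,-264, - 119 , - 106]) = [ - 765, - 642.26 , - 264,-256, - 132, - 119, - 106, - 93, - 309/14 ,- 115/9,  3.81,  218/15,121/4,642/17,354, 484.88]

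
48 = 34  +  14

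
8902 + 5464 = 14366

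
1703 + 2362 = 4065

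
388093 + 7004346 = 7392439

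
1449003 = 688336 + 760667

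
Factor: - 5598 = -2^1*3^2*311^1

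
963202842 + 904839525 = 1868042367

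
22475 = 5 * 4495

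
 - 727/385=-2 + 43/385 = -  1.89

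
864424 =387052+477372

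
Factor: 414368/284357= 2^5*23^1*563^1 * 284357^(  -  1 )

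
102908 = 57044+45864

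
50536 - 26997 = 23539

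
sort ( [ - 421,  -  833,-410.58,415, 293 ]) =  [ - 833 , - 421 ,- 410.58, 293, 415]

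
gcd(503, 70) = 1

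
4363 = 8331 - 3968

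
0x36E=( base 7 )2363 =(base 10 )878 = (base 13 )527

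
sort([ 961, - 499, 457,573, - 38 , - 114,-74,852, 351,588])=[ - 499 , - 114, - 74, - 38,  351,457, 573, 588, 852,961]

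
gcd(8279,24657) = 1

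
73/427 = 73/427 = 0.17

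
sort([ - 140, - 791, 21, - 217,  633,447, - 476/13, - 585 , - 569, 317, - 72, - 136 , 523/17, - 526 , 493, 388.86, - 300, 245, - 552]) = [ - 791, - 585 , - 569, - 552, - 526, - 300, - 217, - 140, - 136, - 72,- 476/13,21,523/17, 245,317,388.86,447,493,  633] 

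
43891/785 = 43891/785 = 55.91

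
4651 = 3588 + 1063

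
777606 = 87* 8938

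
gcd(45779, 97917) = 1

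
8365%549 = 130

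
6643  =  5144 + 1499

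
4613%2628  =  1985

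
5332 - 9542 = - 4210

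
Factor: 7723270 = 2^1*5^1*17^1*181^1*251^1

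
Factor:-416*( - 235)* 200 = 19552000 = 2^8*5^3*13^1*47^1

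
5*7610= 38050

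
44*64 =2816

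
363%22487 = 363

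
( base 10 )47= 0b101111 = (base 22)23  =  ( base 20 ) 27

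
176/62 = 2 + 26/31 = 2.84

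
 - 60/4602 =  - 1 + 757/767 = - 0.01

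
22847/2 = 22847/2 = 11423.50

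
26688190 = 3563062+23125128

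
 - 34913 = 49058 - 83971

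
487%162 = 1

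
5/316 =5/316 = 0.02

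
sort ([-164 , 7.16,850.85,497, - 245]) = [ - 245, - 164, 7.16, 497,850.85]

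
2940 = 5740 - 2800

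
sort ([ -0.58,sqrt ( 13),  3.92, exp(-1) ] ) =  [ - 0.58, exp( - 1),  sqrt (13 ), 3.92 ]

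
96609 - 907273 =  - 810664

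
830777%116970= 11987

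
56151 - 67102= - 10951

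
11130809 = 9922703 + 1208106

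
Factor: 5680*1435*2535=2^4*3^1 * 5^3 * 7^1*13^2*41^1*71^1 = 20662278000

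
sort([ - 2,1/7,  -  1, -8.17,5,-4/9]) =[-8.17,-2, - 1, -4/9,1/7,5 ] 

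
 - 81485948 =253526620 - 335012568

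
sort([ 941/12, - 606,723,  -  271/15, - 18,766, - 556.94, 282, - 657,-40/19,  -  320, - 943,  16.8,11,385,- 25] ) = [ - 943, - 657,-606 , - 556.94 , - 320,- 25,- 271/15, - 18, - 40/19,11,16.8,941/12,282,385,723, 766]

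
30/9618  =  5/1603 = 0.00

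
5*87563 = 437815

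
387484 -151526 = 235958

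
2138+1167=3305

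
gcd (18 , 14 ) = 2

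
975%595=380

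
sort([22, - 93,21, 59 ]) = [ - 93,21,  22,59 ]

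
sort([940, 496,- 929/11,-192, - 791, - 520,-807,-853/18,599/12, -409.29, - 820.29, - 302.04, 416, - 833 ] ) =[-833 ,-820.29,-807, - 791, - 520,- 409.29  ,  -  302.04,  -  192,-929/11,-853/18,599/12,  416, 496, 940]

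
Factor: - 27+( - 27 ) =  - 2^1*3^3  =  -54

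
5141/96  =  53 + 53/96= 53.55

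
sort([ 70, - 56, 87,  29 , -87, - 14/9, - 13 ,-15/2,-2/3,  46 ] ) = [ - 87,-56,  -  13,- 15/2,-14/9, - 2/3 , 29, 46,70, 87 ]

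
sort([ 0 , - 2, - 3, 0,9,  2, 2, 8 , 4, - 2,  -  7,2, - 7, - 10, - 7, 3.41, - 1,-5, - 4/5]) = [ - 10, - 7, - 7, - 7, - 5,-3 , - 2, - 2, - 1, - 4/5,0, 0,2 , 2, 2,3.41, 4, 8,9] 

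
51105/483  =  105 + 130/161 = 105.81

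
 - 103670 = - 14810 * 7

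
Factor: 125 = 5^3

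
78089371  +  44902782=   122992153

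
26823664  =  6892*3892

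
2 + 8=10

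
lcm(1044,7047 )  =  28188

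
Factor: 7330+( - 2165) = 5165=5^1*1033^1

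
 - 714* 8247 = -5888358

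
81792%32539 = 16714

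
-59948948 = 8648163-68597111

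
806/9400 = 403/4700 = 0.09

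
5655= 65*87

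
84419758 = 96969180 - 12549422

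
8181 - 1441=6740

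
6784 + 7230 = 14014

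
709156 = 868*817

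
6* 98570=591420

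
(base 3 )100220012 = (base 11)5469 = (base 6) 53222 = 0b1110000101110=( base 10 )7214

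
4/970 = 2/485 = 0.00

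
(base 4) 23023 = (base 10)715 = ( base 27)QD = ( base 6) 3151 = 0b1011001011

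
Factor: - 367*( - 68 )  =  24956 = 2^2*17^1*367^1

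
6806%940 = 226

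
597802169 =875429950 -277627781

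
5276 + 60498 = 65774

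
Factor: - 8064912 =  -2^4*3^1*401^1* 419^1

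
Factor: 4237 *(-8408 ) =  - 35624696  =  - 2^3*19^1*223^1*1051^1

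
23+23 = 46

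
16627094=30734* 541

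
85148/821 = 85148/821=103.71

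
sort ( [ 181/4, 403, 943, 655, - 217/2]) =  [ - 217/2,181/4,403  ,  655, 943] 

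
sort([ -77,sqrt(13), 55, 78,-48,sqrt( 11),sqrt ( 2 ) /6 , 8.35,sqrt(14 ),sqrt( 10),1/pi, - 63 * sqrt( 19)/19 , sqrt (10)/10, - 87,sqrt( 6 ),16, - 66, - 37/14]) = [ - 87, - 77, - 66,- 48,-63*sqrt(19 ) /19, - 37/14,sqrt( 2)/6,sqrt(10 ) /10,1/pi,sqrt( 6),sqrt( 10),sqrt( 11), sqrt(13 ), sqrt( 14 ), 8.35,16, 55 , 78 ]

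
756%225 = 81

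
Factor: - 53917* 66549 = -3^1*7^1*3169^1*53917^1= -3588122433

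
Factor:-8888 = -2^3 * 11^1 *101^1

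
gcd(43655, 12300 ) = 5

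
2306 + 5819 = 8125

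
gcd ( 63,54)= 9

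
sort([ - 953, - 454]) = [ - 953 ,- 454]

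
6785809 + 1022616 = 7808425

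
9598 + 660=10258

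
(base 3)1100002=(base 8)1716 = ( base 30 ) 12E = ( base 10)974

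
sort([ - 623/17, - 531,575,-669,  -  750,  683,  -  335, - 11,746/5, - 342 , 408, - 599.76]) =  [- 750, - 669, - 599.76,-531,-342, - 335,-623/17, - 11,746/5,408,  575,683]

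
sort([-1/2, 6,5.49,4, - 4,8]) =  [ - 4, - 1/2,4, 5.49, 6,8]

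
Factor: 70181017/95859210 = 2^( - 1) * 3^( - 1)*5^ ( - 1)*29^( - 1 )*110183^(-1)*70181017^1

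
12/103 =12/103 = 0.12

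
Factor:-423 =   -  3^2*47^1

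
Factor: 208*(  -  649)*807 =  -2^4*3^1*11^1*13^1*59^1*269^1 = - 108938544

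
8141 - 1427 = 6714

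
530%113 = 78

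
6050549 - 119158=5931391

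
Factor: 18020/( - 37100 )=  -  17/35 = - 5^( - 1)*7^( - 1)*17^1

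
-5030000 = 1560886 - 6590886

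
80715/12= 26905/4 = 6726.25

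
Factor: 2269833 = 3^1*853^1 *887^1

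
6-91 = -85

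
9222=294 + 8928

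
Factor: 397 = 397^1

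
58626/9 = 6514  =  6514.00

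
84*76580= 6432720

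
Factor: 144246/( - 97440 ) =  - 829/560 = - 2^( -4)*5^( - 1)*  7^( - 1) * 829^1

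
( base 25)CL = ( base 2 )101000001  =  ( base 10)321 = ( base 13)1B9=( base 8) 501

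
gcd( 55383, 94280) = 1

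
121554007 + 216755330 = 338309337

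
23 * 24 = 552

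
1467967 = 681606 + 786361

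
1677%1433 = 244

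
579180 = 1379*420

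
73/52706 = 1/722= 0.00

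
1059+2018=3077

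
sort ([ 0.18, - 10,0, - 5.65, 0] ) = [ - 10,- 5.65,0,0,  0.18]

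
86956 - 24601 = 62355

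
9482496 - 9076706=405790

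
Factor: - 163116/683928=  - 2^(-1 )*7^( - 1 ) * 59^( - 1) * 197^1=   -  197/826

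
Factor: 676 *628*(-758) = -321792224 = - 2^5*13^2*157^1 * 379^1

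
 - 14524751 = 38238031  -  52762782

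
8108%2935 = 2238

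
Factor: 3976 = 2^3 * 7^1 * 71^1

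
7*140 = 980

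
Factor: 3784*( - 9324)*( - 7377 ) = 2^5*3^3*7^1*11^1*37^1*43^1*2459^1 =260275432032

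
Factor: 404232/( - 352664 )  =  - 50529/44083 = - 3^1*13^( - 1)*3391^(-1)*16843^1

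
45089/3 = 45089/3 = 15029.67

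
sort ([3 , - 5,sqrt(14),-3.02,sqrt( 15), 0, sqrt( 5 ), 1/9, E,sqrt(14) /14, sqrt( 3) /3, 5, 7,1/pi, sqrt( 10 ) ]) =[ - 5, - 3.02, 0,1/9, sqrt( 14)/14, 1/pi, sqrt( 3 ) /3,sqrt( 5 ),E,3,sqrt(10 ), sqrt( 14 ), sqrt(15 ),  5,  7 ]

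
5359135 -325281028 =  - 319921893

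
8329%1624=209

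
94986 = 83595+11391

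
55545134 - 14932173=40612961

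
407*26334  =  10717938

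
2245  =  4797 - 2552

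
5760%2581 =598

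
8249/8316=8249/8316  =  0.99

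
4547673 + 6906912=11454585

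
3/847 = 3/847 = 0.00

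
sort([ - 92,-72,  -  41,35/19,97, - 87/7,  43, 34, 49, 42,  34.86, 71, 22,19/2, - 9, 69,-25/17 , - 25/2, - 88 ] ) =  [ - 92, - 88,-72,-41 , - 25/2, - 87/7,- 9, - 25/17, 35/19, 19/2,22,34,34.86,42,43,49, 69, 71, 97 ] 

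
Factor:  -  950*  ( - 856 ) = 813200 = 2^4*5^2*19^1*107^1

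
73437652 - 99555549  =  -26117897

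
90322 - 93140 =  -2818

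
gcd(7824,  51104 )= 16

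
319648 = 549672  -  230024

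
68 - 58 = 10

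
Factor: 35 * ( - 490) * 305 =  -5230750 = - 2^1*5^3*7^3*61^1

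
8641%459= 379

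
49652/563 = 88 + 108/563 = 88.19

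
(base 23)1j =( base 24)1I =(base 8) 52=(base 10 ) 42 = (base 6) 110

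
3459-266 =3193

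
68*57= 3876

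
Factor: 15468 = 2^2*3^1*1289^1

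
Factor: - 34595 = -5^1*11^1*17^1*37^1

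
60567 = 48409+12158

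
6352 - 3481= 2871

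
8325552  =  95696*87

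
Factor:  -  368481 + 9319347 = 8950866 = 2^1*3^1*167^1*8933^1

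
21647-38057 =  - 16410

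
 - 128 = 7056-7184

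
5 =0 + 5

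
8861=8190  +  671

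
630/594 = 1  +  2/33 = 1.06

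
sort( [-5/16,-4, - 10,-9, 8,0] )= [ - 10,- 9, - 4,-5/16, 0, 8 ] 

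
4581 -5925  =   - 1344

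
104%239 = 104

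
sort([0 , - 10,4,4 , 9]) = [ - 10,0, 4,4,  9] 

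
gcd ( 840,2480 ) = 40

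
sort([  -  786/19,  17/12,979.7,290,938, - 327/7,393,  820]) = [ - 327/7,-786/19, 17/12,  290,393,820,938, 979.7]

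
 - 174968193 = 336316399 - 511284592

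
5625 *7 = 39375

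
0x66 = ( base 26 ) 3O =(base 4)1212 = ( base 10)102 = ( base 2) 1100110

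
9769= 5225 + 4544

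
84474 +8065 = 92539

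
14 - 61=-47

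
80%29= 22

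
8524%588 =292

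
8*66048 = 528384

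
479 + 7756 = 8235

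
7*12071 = 84497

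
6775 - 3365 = 3410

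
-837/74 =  - 837/74 =- 11.31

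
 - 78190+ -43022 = -121212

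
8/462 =4/231 = 0.02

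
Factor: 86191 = 7^2*1759^1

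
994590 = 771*1290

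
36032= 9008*4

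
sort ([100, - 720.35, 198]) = [ - 720.35, 100, 198 ] 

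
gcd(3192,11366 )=2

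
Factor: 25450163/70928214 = 2^( - 1) * 3^(-1 ) * 7^( - 1 )*31^2*71^1 * 373^1*523^( - 1)*3229^(  -  1)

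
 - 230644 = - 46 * 5014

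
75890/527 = 144 + 2/527  =  144.00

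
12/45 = 4/15 = 0.27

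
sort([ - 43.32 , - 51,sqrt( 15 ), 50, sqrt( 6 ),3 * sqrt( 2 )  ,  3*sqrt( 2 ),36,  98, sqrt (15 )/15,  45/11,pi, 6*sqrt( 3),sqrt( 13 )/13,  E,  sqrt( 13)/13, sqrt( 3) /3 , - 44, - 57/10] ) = [ - 51,-44, - 43.32, - 57/10,sqrt( 15)/15,  sqrt(13 ) /13,sqrt(13 ) /13, sqrt(3)/3, sqrt( 6),E,pi, sqrt(15), 45/11, 3*sqrt (2), 3*sqrt( 2 ),6 * sqrt ( 3),36,50,98 ]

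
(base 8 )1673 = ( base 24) 1fj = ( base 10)955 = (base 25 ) 1D5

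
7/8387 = 7/8387  =  0.00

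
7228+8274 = 15502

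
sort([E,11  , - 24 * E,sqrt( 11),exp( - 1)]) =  [ - 24 * E,  exp ( - 1),E, sqrt(11),11 ]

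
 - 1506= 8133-9639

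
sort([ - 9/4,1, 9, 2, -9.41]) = [-9.41, - 9/4, 1, 2 , 9]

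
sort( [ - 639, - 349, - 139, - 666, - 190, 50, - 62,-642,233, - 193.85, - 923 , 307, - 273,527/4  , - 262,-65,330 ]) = [-923, - 666, - 642, - 639 , - 349, - 273, - 262, - 193.85 ,-190,-139, - 65, - 62 , 50, 527/4, 233,307 , 330] 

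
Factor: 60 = 2^2*3^1*5^1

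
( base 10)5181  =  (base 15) 1806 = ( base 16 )143D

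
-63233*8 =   -  505864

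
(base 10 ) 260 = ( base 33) 7t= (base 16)104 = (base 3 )100122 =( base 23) B7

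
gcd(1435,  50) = 5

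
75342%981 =786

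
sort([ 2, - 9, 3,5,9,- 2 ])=[-9 , - 2, 2, 3,  5,9 ]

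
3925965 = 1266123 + 2659842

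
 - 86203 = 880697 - 966900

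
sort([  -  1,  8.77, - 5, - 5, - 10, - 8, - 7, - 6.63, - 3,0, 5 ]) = [ - 10,-8, - 7, - 6.63, - 5, - 5, - 3,-1,0, 5, 8.77 ]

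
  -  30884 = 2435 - 33319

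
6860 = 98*70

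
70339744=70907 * 992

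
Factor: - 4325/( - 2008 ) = 2^( - 3)*5^2*173^1*251^( - 1 ) 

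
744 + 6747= 7491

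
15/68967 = 5/22989 =0.00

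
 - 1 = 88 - 89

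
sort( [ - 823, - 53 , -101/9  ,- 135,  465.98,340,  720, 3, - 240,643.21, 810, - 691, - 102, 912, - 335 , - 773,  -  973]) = [-973, - 823, - 773,- 691, - 335,-240,  -  135, - 102, - 53, - 101/9, 3,340,  465.98, 643.21,720,810,  912 ]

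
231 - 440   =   - 209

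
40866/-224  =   - 2919/16 = - 182.44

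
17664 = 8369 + 9295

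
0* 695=0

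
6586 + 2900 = 9486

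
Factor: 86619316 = 2^2* 7^1 * 59^1*52433^1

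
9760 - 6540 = 3220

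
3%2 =1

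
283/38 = 7 + 17/38 = 7.45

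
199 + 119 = 318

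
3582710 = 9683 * 370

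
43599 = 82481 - 38882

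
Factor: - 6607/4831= - 4831^( - 1 )*6607^1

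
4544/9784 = 568/1223  =  0.46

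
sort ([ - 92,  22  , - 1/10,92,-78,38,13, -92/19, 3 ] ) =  [-92,-78  ,-92/19, - 1/10, 3, 13, 22, 38, 92]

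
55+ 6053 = 6108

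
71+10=81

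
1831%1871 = 1831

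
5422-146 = 5276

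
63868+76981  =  140849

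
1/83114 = 1/83114 = 0.00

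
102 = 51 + 51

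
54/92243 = 54/92243 = 0.00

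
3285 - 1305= 1980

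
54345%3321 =1209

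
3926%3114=812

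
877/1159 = 877/1159=0.76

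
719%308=103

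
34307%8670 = 8297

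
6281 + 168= 6449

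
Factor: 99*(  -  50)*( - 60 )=2^3*3^3*5^3*11^1 =297000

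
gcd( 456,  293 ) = 1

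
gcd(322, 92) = 46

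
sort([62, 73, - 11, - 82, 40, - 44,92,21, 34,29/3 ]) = [ -82 , - 44, - 11,29/3,21,34, 40,62,73 , 92]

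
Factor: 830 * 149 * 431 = 53301770 = 2^1*5^1 *83^1* 149^1 *431^1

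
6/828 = 1/138= 0.01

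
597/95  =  6 + 27/95 = 6.28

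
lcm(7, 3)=21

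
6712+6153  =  12865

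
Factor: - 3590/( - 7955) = 718/1591 = 2^1 * 37^(-1)*43^(-1)*359^1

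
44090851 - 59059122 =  - 14968271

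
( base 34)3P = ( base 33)3S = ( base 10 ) 127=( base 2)1111111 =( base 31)43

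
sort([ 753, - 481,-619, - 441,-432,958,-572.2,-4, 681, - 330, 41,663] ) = [ - 619, -572.2, - 481, - 441,-432,-330,-4,41,663,681,753, 958]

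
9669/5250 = 1 + 1473/1750 = 1.84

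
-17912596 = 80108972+-98021568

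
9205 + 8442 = 17647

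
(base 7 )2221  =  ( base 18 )287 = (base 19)241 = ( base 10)799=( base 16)31F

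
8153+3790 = 11943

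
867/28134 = 289/9378 = 0.03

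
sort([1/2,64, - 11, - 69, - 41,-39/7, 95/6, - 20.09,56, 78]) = [ - 69, - 41, - 20.09, - 11, - 39/7, 1/2 , 95/6,56,  64,78]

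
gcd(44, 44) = 44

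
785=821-36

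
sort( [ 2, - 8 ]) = [ - 8, 2]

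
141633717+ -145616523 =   -  3982806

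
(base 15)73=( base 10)108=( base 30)3i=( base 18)60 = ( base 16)6c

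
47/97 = 47/97 = 0.48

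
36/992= 9/248= 0.04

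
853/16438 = 853/16438 = 0.05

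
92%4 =0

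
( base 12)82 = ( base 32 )32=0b1100010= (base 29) 3B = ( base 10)98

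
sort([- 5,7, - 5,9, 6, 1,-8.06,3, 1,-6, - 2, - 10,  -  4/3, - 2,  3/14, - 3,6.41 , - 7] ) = [ - 10, - 8.06, - 7, -6, - 5, -5, - 3, - 2, - 2, - 4/3,3/14, 1,  1, 3, 6  ,  6.41,7,9 ]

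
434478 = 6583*66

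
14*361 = 5054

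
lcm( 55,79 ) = 4345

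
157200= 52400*3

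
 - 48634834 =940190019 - 988824853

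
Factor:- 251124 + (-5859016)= - 6110140 = - 2^2 * 5^1*17^1 * 17971^1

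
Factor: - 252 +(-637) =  - 7^1*127^1 = -889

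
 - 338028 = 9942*( - 34)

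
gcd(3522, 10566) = 3522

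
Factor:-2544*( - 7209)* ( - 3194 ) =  - 58576989024 = - 2^5*3^5 * 53^1*89^1*1597^1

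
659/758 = 659/758 = 0.87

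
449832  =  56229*8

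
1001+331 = 1332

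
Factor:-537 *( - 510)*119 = 32590530 = 2^1 * 3^2*5^1*7^1 * 17^2* 179^1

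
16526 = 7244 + 9282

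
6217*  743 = 4619231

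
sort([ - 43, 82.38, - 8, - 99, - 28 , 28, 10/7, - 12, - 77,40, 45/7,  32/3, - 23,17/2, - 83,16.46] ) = [ - 99, - 83, - 77, - 43, - 28, - 23, - 12, - 8,10/7, 45/7,17/2,32/3,16.46 , 28,40,82.38 ] 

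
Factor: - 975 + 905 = - 70 =- 2^1 * 5^1 * 7^1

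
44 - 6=38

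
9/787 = 9/787=0.01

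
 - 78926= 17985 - 96911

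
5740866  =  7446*771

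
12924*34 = 439416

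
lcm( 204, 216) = 3672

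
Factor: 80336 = 2^4*5021^1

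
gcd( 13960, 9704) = 8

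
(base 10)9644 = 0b10010110101100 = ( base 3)111020012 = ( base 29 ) bdg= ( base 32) 9DC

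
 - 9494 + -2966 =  - 12460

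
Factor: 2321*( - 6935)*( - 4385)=5^2 * 11^1*19^1*73^1*211^1*877^1 = 70581551975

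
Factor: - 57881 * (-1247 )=72177607 =29^1 * 43^1 * 57881^1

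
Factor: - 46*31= - 2^1*23^1*31^1  =  - 1426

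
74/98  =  37/49 = 0.76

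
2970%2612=358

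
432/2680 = 54/335 = 0.16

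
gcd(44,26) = 2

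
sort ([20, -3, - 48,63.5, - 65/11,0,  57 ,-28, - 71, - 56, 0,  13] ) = [ - 71, - 56, - 48, - 28, - 65/11, - 3, 0,0,  13 , 20, 57, 63.5]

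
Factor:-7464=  - 2^3*3^1*311^1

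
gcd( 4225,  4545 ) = 5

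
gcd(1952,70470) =2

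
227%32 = 3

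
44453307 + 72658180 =117111487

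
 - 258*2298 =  - 592884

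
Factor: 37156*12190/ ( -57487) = -452931640/57487 = - 2^3 *5^1*7^1*23^1*53^1*1327^1*57487^(-1 )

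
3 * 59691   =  179073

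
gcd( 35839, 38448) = 1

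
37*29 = 1073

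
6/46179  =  2/15393 = 0.00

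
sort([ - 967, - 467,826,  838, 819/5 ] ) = [ - 967 , - 467,819/5, 826, 838]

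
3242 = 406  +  2836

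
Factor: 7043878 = 2^1*83^1*42433^1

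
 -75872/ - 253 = 299 + 225/253=   299.89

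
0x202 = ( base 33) FJ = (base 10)514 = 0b1000000010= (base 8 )1002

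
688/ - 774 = - 8/9 = -0.89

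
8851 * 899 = 7957049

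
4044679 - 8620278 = -4575599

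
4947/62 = 4947/62 = 79.79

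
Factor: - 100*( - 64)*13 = 2^8*5^2*13^1 = 83200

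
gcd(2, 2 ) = 2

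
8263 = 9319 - 1056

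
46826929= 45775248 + 1051681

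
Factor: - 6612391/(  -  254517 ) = 3^(- 1 ) * 43^( - 1 )*1973^( - 1 )*6612391^1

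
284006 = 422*673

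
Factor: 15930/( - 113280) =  -9/64 = - 2^( - 6)*3^2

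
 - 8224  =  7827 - 16051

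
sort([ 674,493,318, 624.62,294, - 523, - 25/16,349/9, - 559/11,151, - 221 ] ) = [ - 523, - 221, - 559/11, - 25/16,349/9,151,294, 318,493,624.62,674]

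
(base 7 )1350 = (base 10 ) 525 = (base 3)201110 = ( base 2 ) 1000001101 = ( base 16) 20d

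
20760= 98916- 78156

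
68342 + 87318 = 155660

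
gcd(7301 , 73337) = 1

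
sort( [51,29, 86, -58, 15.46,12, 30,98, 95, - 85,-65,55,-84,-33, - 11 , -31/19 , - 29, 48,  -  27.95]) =[-85, - 84,  -  65, - 58,-33,-29,-27.95, - 11,  -  31/19, 12,  15.46, 29, 30 , 48,51,55 , 86,95, 98] 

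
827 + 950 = 1777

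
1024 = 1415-391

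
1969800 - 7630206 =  - 5660406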